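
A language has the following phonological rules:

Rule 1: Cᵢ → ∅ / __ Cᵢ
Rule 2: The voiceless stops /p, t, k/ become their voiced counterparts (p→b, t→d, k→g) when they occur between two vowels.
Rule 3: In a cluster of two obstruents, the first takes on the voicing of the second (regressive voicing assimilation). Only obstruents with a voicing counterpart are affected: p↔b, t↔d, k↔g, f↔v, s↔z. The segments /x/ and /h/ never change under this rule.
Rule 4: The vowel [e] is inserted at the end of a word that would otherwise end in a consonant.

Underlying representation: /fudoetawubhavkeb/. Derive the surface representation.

Rule 1 (degemination): no segment meets the environment; /fudoetawubhavkeb/ is unchanged.
Rule 2 (intervocalic voicing): /t/ is a voiceless stop between vowels /e/ and /a/, so it voices to [d]. /fudoetawubhavkeb/ → fudoedawubhavkeb.
Rule 3 (regressive voicing assimilation): /b/ precedes the voiceless obstruent /h/, so it devoices to [p] by assimilation. /v/ precedes the voiceless obstruent /k/, so it devoices to [f] by assimilation. /fudoedawubhavkeb/ → fudoedawuphafkeb.
Rule 4 (final e-epenthesis): the form ends in the consonant /b/, so [e] is inserted word-finally. /fudoedawuphafkeb/ → fudoedawuphafkebe.

fudoedawuphafkebe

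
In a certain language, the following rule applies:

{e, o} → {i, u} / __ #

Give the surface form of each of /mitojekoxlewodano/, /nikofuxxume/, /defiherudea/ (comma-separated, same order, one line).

/mitojekoxlewodano/: /o/ is a mid vowel in word-final position, so it raises to [u]. → [mitojekoxlewodanu].
/nikofuxxume/: /e/ is a mid vowel in word-final position, so it raises to [i]. → [nikofuxxumi].
/defiherudea/: the rule's environment is not met; surfaces unchanged as [defiherudea].

mitojekoxlewodanu, nikofuxxumi, defiherudea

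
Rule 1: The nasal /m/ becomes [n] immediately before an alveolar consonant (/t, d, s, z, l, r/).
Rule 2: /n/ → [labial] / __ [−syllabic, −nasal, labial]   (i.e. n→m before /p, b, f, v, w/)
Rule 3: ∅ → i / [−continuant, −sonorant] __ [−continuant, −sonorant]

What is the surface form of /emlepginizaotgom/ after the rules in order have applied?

Rule 1 (nasal place assimilation): /m/ precedes the alveolar consonant /l/, so it assimilates in place to [n]. /emlepginizaotgom/ → enlepginizaotgom.
Rule 2 (nasal place assimilation): no segment meets the environment; /enlepginizaotgom/ is unchanged.
Rule 3 (stop-cluster i-epenthesis): /p/ and /g/ form a stop–stop cluster, so [i] is inserted between them. /t/ and /g/ form a stop–stop cluster, so [i] is inserted between them. /enlepginizaotgom/ → enlepiginizaotigom.

enlepiginizaotigom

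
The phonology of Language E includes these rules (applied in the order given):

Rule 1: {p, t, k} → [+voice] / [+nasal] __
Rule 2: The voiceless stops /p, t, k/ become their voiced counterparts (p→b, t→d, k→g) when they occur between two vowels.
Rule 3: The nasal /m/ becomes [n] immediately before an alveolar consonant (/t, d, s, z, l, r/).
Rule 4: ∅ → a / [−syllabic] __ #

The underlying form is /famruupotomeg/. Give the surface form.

fanruubodomega

Rule 1 (post-nasal voicing): no segment meets the environment; /famruupotomeg/ is unchanged.
Rule 2 (intervocalic voicing): /p/ is a voiceless stop between vowels /u/ and /o/, so it voices to [b]. /t/ is a voiceless stop between vowels /o/ and /o/, so it voices to [d]. /famruupotomeg/ → famruubodomeg.
Rule 3 (nasal place assimilation): /m/ precedes the alveolar consonant /r/, so it assimilates in place to [n]. /famruubodomeg/ → fanruubodomeg.
Rule 4 (final a-epenthesis): the form ends in the consonant /g/, so [a] is inserted word-finally. /fanruubodomeg/ → fanruubodomega.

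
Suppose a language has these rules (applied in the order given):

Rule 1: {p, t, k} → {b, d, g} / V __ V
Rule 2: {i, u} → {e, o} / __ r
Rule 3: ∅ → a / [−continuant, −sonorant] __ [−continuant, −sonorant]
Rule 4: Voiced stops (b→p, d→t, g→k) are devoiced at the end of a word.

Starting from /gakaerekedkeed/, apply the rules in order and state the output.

Rule 1 (intervocalic voicing): /k/ is a voiceless stop between vowels /a/ and /a/, so it voices to [g]. /k/ is a voiceless stop between vowels /e/ and /e/, so it voices to [g]. /gakaerekedkeed/ → gagaeregedkeed.
Rule 2 (pre-rhotic lowering): no segment meets the environment; /gagaeregedkeed/ is unchanged.
Rule 3 (stop-cluster a-epenthesis): /d/ and /k/ form a stop–stop cluster, so [a] is inserted between them. /gagaeregedkeed/ → gagaeregedakeed.
Rule 4 (final devoicing): /d/ is a voiced stop in word-final position, so it devoices to [t]. /gagaeregedakeed/ → gagaeregedakeet.

gagaeregedakeet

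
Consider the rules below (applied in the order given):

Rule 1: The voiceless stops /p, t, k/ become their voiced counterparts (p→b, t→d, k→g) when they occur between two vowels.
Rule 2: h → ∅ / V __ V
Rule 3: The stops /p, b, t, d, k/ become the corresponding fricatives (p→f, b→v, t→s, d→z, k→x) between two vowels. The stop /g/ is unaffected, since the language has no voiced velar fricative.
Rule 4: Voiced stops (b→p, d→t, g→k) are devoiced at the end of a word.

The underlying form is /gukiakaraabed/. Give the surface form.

gugiagaraavet

Rule 1 (intervocalic voicing): /k/ is a voiceless stop between vowels /u/ and /i/, so it voices to [g]. /k/ is a voiceless stop between vowels /a/ and /a/, so it voices to [g]. /gukiakaraabed/ → gugiagaraabed.
Rule 2 (intervocalic h-deletion): no segment meets the environment; /gugiagaraabed/ is unchanged.
Rule 3 (intervocalic spirantization): /b/ is a stop between vowels /a/ and /e/, so it spirantizes to the fricative [v]. /gugiagaraabed/ → gugiagaraaved.
Rule 4 (final devoicing): /d/ is a voiced stop in word-final position, so it devoices to [t]. /gugiagaraaved/ → gugiagaraavet.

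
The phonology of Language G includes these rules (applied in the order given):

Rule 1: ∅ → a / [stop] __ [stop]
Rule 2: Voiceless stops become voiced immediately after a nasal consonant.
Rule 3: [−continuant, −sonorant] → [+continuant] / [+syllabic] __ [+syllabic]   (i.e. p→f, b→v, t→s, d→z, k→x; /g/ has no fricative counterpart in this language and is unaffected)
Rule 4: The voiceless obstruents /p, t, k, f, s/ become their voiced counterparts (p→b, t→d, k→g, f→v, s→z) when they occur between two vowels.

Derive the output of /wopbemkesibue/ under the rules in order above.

wovavemgezivue

Rule 1 (stop-cluster a-epenthesis): /p/ and /b/ form a stop–stop cluster, so [a] is inserted between them. /wopbemkesibue/ → wopabemkesibue.
Rule 2 (post-nasal voicing): /k/ is a voiceless stop immediately after the nasal /m/, so it voices to [g]. /wopabemkesibue/ → wopabemgesibue.
Rule 3 (intervocalic spirantization): /p/ is a stop between vowels /o/ and /a/, so it spirantizes to the fricative [f]. /b/ is a stop between vowels /a/ and /e/, so it spirantizes to the fricative [v]. /b/ is a stop between vowels /i/ and /u/, so it spirantizes to the fricative [v]. /wopabemgesibue/ → wofavemgesivue.
Rule 4 (intervocalic voicing): /f/ is a voiceless obstruent between vowels /o/ and /a/, so it voices to [v]. /s/ is a voiceless obstruent between vowels /e/ and /i/, so it voices to [z]. /wofavemgesivue/ → wovavemgezivue.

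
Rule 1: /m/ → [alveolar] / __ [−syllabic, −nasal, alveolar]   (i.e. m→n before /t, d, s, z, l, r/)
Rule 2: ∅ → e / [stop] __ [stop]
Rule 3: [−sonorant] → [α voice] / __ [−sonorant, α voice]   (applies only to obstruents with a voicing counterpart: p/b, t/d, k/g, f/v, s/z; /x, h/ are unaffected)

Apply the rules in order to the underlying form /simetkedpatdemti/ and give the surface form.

simetekedepatedenti

Rule 1 (nasal place assimilation): /m/ precedes the alveolar consonant /t/, so it assimilates in place to [n]. /simetkedpatdemti/ → simetkedpatdenti.
Rule 2 (stop-cluster e-epenthesis): /t/ and /k/ form a stop–stop cluster, so [e] is inserted between them. /d/ and /p/ form a stop–stop cluster, so [e] is inserted between them. /t/ and /d/ form a stop–stop cluster, so [e] is inserted between them. /simetkedpatdenti/ → simetekedepatedenti.
Rule 3 (regressive voicing assimilation): no segment meets the environment; /simetekedepatedenti/ is unchanged.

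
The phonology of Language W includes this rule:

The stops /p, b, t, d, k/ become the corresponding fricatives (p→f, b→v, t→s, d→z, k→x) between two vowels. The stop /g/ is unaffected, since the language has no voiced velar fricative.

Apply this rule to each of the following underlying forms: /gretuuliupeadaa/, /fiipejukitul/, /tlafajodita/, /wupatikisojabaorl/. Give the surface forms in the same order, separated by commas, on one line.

gresuuliufeazaa, fiifejuxisul, tlafajozisa, wufasixisojavaorl

/gretuuliupeadaa/: /t/ is a stop between vowels /e/ and /u/, so it spirantizes to the fricative [s]. /p/ is a stop between vowels /u/ and /e/, so it spirantizes to the fricative [f]. /d/ is a stop between vowels /a/ and /a/, so it spirantizes to the fricative [z]. → [gresuuliufeazaa].
/fiipejukitul/: /p/ is a stop between vowels /i/ and /e/, so it spirantizes to the fricative [f]. /k/ is a stop between vowels /u/ and /i/, so it spirantizes to the fricative [x]. /t/ is a stop between vowels /i/ and /u/, so it spirantizes to the fricative [s]. → [fiifejuxisul].
/tlafajodita/: /d/ is a stop between vowels /o/ and /i/, so it spirantizes to the fricative [z]. /t/ is a stop between vowels /i/ and /a/, so it spirantizes to the fricative [s]. → [tlafajozisa].
/wupatikisojabaorl/: /p/ is a stop between vowels /u/ and /a/, so it spirantizes to the fricative [f]. /t/ is a stop between vowels /a/ and /i/, so it spirantizes to the fricative [s]. /k/ is a stop between vowels /i/ and /i/, so it spirantizes to the fricative [x]. /b/ is a stop between vowels /a/ and /a/, so it spirantizes to the fricative [v]. → [wufasixisojavaorl].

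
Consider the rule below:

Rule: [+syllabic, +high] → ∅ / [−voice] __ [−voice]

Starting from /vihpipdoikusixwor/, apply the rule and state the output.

vihppdoiksxwor

/i/ is a high vowel flanked by voiceless consonants /p/ and /p/, so it deletes.
/u/ is a high vowel flanked by voiceless consonants /k/ and /s/, so it deletes.
/i/ is a high vowel flanked by voiceless consonants /s/ and /x/, so it deletes.
Surface form: [vihppdoiksxwor].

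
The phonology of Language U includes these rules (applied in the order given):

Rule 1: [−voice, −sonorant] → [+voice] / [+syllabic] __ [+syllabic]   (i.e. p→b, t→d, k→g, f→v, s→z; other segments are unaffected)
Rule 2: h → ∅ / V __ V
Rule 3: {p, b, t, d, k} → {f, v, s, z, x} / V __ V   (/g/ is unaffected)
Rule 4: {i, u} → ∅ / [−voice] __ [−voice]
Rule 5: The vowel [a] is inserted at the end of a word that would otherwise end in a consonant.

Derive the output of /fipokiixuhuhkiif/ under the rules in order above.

fivogiixuuhkiifa

Rule 1 (intervocalic voicing): /p/ is a voiceless obstruent between vowels /i/ and /o/, so it voices to [b]. /k/ is a voiceless obstruent between vowels /o/ and /i/, so it voices to [g]. /fipokiixuhuhkiif/ → fibogiixuhuhkiif.
Rule 2 (intervocalic h-deletion): /h/ occurs between vowels /u/ and /u/, so it deletes. /fibogiixuhuhkiif/ → fibogiixuuhkiif.
Rule 3 (intervocalic spirantization): /b/ is a stop between vowels /i/ and /o/, so it spirantizes to the fricative [v]. /fibogiixuuhkiif/ → fivogiixuuhkiif.
Rule 4 (high vowel syncope): no segment meets the environment; /fivogiixuuhkiif/ is unchanged.
Rule 5 (final a-epenthesis): the form ends in the consonant /f/, so [a] is inserted word-finally. /fivogiixuuhkiif/ → fivogiixuuhkiifa.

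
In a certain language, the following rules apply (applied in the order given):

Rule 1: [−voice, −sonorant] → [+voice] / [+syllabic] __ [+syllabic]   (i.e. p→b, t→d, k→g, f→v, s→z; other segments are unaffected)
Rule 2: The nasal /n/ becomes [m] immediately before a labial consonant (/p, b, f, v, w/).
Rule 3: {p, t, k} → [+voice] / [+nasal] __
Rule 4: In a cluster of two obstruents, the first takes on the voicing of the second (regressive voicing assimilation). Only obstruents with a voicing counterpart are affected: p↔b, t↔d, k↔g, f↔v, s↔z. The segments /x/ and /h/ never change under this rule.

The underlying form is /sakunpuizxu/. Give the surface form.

sagumbuisxu

Rule 1 (intervocalic voicing): /k/ is a voiceless obstruent between vowels /a/ and /u/, so it voices to [g]. /sakunpuizxu/ → sagunpuizxu.
Rule 2 (nasal place assimilation): /n/ precedes the labial consonant /p/, so it assimilates in place to [m]. /sagunpuizxu/ → sagumpuizxu.
Rule 3 (post-nasal voicing): /p/ is a voiceless stop immediately after the nasal /m/, so it voices to [b]. /sagumpuizxu/ → sagumbuizxu.
Rule 4 (regressive voicing assimilation): /z/ precedes the voiceless obstruent /x/, so it devoices to [s] by assimilation. /sagumbuizxu/ → sagumbuisxu.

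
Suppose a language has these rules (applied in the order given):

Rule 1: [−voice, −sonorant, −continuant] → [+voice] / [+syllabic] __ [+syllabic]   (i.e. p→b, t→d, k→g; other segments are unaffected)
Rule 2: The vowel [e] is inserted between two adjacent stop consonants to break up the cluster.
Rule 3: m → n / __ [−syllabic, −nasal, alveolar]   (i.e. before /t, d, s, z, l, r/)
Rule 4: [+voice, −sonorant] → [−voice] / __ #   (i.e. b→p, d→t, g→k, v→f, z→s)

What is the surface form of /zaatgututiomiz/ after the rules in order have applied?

zaategududiomis

Rule 1 (intervocalic voicing): /t/ is a voiceless stop between vowels /u/ and /u/, so it voices to [d]. /t/ is a voiceless stop between vowels /u/ and /i/, so it voices to [d]. /zaatgututiomiz/ → zaatgududiomiz.
Rule 2 (stop-cluster e-epenthesis): /t/ and /g/ form a stop–stop cluster, so [e] is inserted between them. /zaatgududiomiz/ → zaategududiomiz.
Rule 3 (nasal place assimilation): no segment meets the environment; /zaategududiomiz/ is unchanged.
Rule 4 (final devoicing): /z/ is a voiced obstruent in word-final position, so it devoices to [s]. /zaategududiomiz/ → zaategududiomis.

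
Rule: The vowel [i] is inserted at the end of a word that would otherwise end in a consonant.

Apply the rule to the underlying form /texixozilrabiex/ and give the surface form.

the form ends in the consonant /x/, so [i] is inserted word-finally.
Surface form: [texixozilrabiexi].

texixozilrabiexi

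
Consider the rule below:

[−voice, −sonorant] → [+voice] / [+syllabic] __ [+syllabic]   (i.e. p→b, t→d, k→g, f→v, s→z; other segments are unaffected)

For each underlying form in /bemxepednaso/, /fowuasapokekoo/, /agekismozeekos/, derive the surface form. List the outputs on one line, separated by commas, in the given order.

bemxebednazo, fowuazabogegoo, agegismozeegos

/bemxepednaso/: /p/ is a voiceless obstruent between vowels /e/ and /e/, so it voices to [b]. /s/ is a voiceless obstruent between vowels /a/ and /o/, so it voices to [z]. → [bemxebednazo].
/fowuasapokekoo/: /s/ is a voiceless obstruent between vowels /a/ and /a/, so it voices to [z]. /p/ is a voiceless obstruent between vowels /a/ and /o/, so it voices to [b]. /k/ is a voiceless obstruent between vowels /o/ and /e/, so it voices to [g]. /k/ is a voiceless obstruent between vowels /e/ and /o/, so it voices to [g]. → [fowuazabogegoo].
/agekismozeekos/: /k/ is a voiceless obstruent between vowels /e/ and /i/, so it voices to [g]. /k/ is a voiceless obstruent between vowels /e/ and /o/, so it voices to [g]. → [agegismozeegos].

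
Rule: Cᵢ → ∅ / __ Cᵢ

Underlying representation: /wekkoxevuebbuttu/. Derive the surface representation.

wekoxevuebutu

/kk/ is a geminate; the first /k/ deletes.
/bb/ is a geminate; the first /b/ deletes.
/tt/ is a geminate; the first /t/ deletes.
The other instances of /w/, /k/, /x/, /v/, /b/, /t/ do not occur in the required environment and remain unchanged.
Surface form: [wekoxevuebutu].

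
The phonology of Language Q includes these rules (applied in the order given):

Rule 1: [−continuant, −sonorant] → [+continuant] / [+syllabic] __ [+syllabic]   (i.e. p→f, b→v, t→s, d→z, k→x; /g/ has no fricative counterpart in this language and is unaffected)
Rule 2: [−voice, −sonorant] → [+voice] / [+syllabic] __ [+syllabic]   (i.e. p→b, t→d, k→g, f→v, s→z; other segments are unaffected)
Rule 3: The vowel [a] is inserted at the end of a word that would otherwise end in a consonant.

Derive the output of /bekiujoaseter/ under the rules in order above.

Rule 1 (intervocalic spirantization): /k/ is a stop between vowels /e/ and /i/, so it spirantizes to the fricative [x]. /t/ is a stop between vowels /e/ and /e/, so it spirantizes to the fricative [s]. /bekiujoaseter/ → bexiujoaseser.
Rule 2 (intervocalic voicing): /s/ is a voiceless obstruent between vowels /a/ and /e/, so it voices to [z]. /s/ is a voiceless obstruent between vowels /e/ and /e/, so it voices to [z]. /bexiujoaseser/ → bexiujoazezer.
Rule 3 (final a-epenthesis): the form ends in the consonant /r/, so [a] is inserted word-finally. /bexiujoazezer/ → bexiujoazezera.

bexiujoazezera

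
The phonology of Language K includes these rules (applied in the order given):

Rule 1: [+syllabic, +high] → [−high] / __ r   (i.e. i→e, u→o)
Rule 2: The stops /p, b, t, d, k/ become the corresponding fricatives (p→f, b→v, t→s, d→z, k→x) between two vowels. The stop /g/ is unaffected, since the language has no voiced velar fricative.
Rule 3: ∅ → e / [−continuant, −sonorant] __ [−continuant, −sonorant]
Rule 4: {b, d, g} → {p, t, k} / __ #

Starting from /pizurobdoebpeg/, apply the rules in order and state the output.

Rule 1 (pre-rhotic lowering): /u/ is a high vowel immediately before /r/, so it lowers to [o]. /pizurobdoebpeg/ → pizorobdoebpeg.
Rule 2 (intervocalic spirantization): no segment meets the environment; /pizorobdoebpeg/ is unchanged.
Rule 3 (stop-cluster e-epenthesis): /b/ and /d/ form a stop–stop cluster, so [e] is inserted between them. /b/ and /p/ form a stop–stop cluster, so [e] is inserted between them. /pizorobdoebpeg/ → pizorobedoebepeg.
Rule 4 (final devoicing): /g/ is a voiced stop in word-final position, so it devoices to [k]. /pizorobedoebepeg/ → pizorobedoebepek.

pizorobedoebepek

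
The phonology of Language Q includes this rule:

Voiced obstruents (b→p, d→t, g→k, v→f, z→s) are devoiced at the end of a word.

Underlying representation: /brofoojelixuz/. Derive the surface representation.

/z/ is a voiced obstruent in word-final position, so it devoices to [s].
The other instance of /b/ does not occur in the required environment and remains unchanged.
Surface form: [brofoojelixus].

brofoojelixus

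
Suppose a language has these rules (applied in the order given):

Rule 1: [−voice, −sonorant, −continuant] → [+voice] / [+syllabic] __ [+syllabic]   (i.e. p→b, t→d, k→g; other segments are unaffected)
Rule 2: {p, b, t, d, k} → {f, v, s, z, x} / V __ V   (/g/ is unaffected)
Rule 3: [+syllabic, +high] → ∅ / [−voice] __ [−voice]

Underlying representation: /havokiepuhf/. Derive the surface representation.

havogievuhf

Rule 1 (intervocalic voicing): /k/ is a voiceless stop between vowels /o/ and /i/, so it voices to [g]. /p/ is a voiceless stop between vowels /e/ and /u/, so it voices to [b]. /havokiepuhf/ → havogiebuhf.
Rule 2 (intervocalic spirantization): /b/ is a stop between vowels /e/ and /u/, so it spirantizes to the fricative [v]. /havogiebuhf/ → havogievuhf.
Rule 3 (high vowel syncope): no segment meets the environment; /havogievuhf/ is unchanged.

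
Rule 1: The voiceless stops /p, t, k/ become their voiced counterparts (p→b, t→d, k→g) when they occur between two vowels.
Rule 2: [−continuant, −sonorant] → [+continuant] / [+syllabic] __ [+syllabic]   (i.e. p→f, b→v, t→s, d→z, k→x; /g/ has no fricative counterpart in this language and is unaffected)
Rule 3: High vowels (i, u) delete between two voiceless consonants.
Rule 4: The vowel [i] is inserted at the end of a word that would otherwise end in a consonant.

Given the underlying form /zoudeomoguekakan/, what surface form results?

zouzeomoguegagani

Rule 1 (intervocalic voicing): /k/ is a voiceless stop between vowels /e/ and /a/, so it voices to [g]. /k/ is a voiceless stop between vowels /a/ and /a/, so it voices to [g]. /zoudeomoguekakan/ → zoudeomoguegagan.
Rule 2 (intervocalic spirantization): /d/ is a stop between vowels /u/ and /e/, so it spirantizes to the fricative [z]. /zoudeomoguegagan/ → zouzeomoguegagan.
Rule 3 (high vowel syncope): no segment meets the environment; /zouzeomoguegagan/ is unchanged.
Rule 4 (final i-epenthesis): the form ends in the consonant /n/, so [i] is inserted word-finally. /zouzeomoguegagan/ → zouzeomoguegagani.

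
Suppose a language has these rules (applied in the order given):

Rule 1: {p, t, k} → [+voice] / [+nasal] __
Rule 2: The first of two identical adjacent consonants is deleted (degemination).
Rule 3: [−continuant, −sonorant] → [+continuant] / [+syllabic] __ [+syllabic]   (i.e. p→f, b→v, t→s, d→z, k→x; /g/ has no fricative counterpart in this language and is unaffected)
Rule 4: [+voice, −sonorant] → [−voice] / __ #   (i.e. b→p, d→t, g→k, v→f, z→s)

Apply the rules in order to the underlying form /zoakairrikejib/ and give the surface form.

zoaxairixejip

Rule 1 (post-nasal voicing): no segment meets the environment; /zoakairrikejib/ is unchanged.
Rule 2 (degemination): /rr/ is a geminate; the first /r/ deletes. /zoakairrikejib/ → zoakairikejib.
Rule 3 (intervocalic spirantization): /k/ is a stop between vowels /a/ and /a/, so it spirantizes to the fricative [x]. /k/ is a stop between vowels /i/ and /e/, so it spirantizes to the fricative [x]. /zoakairikejib/ → zoaxairixejib.
Rule 4 (final devoicing): /b/ is a voiced obstruent in word-final position, so it devoices to [p]. /zoaxairixejib/ → zoaxairixejip.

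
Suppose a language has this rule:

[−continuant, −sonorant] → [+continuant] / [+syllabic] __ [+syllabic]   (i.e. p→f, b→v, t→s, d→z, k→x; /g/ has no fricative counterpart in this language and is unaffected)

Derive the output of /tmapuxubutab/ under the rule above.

tmafuxuvusab

Scanning /tmapuxubutab/: /t/ at position 1 is not in the conditioning environment; /p/ is a stop between vowels /a/ and /u/, so it spirantizes to the fricative [f]; /b/ is a stop between vowels /u/ and /u/, so it spirantizes to the fricative [v]; /t/ is a stop between vowels /u/ and /a/, so it spirantizes to the fricative [s]; /b/ at position 12 is not in the conditioning environment.
Result: [tmafuxuvusab].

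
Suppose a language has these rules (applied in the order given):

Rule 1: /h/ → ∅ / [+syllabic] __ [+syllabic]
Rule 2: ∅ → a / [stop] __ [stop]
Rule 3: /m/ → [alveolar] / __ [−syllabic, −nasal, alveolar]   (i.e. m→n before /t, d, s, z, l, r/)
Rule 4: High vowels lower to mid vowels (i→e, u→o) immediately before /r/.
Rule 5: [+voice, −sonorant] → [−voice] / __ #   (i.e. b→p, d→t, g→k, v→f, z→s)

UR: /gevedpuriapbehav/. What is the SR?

gevedaporiapabeaf

Rule 1 (intervocalic h-deletion): /h/ occurs between vowels /e/ and /a/, so it deletes. /gevedpuriapbehav/ → gevedpuriapbeav.
Rule 2 (stop-cluster a-epenthesis): /d/ and /p/ form a stop–stop cluster, so [a] is inserted between them. /p/ and /b/ form a stop–stop cluster, so [a] is inserted between them. /gevedpuriapbeav/ → gevedapuriapabeav.
Rule 3 (nasal place assimilation): no segment meets the environment; /gevedapuriapabeav/ is unchanged.
Rule 4 (pre-rhotic lowering): /u/ is a high vowel immediately before /r/, so it lowers to [o]. /gevedapuriapabeav/ → gevedaporiapabeav.
Rule 5 (final devoicing): /v/ is a voiced obstruent in word-final position, so it devoices to [f]. /gevedaporiapabeav/ → gevedaporiapabeaf.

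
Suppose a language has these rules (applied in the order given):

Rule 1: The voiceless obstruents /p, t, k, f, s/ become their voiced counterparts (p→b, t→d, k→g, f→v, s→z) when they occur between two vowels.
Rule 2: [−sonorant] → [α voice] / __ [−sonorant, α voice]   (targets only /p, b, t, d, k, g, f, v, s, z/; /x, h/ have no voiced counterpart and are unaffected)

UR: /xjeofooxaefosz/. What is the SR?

Rule 1 (intervocalic voicing): /f/ is a voiceless obstruent between vowels /o/ and /o/, so it voices to [v]. /f/ is a voiceless obstruent between vowels /e/ and /o/, so it voices to [v]. /xjeofooxaefosz/ → xjeovooxaevosz.
Rule 2 (regressive voicing assimilation): /s/ precedes the voiced obstruent /z/, so it voices to [z] by assimilation. /xjeovooxaevosz/ → xjeovooxaevozz.

xjeovooxaevozz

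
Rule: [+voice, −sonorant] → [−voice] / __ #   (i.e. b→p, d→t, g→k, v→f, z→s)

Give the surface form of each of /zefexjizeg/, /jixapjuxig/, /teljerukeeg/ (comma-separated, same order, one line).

zefexjizek, jixapjuxik, teljerukeek

/zefexjizeg/: /g/ is a voiced obstruent in word-final position, so it devoices to [k]. → [zefexjizek].
/jixapjuxig/: /g/ is a voiced obstruent in word-final position, so it devoices to [k]. → [jixapjuxik].
/teljerukeeg/: /g/ is a voiced obstruent in word-final position, so it devoices to [k]. → [teljerukeek].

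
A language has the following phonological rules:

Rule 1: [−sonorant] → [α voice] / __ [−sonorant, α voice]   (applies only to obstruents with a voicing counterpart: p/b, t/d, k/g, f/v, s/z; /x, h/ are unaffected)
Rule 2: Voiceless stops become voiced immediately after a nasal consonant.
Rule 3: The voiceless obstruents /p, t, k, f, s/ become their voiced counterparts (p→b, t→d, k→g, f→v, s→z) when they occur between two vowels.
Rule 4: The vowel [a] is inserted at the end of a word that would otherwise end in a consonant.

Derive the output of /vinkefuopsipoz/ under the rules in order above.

Rule 1 (regressive voicing assimilation): no segment meets the environment; /vinkefuopsipoz/ is unchanged.
Rule 2 (post-nasal voicing): /k/ is a voiceless stop immediately after the nasal /n/, so it voices to [g]. /vinkefuopsipoz/ → vingefuopsipoz.
Rule 3 (intervocalic voicing): /f/ is a voiceless obstruent between vowels /e/ and /u/, so it voices to [v]. /p/ is a voiceless obstruent between vowels /i/ and /o/, so it voices to [b]. /vingefuopsipoz/ → vingevuopsiboz.
Rule 4 (final a-epenthesis): the form ends in the consonant /z/, so [a] is inserted word-finally. /vingevuopsiboz/ → vingevuopsiboza.

vingevuopsiboza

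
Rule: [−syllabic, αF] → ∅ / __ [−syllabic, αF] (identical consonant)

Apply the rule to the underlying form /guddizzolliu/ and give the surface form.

gudizoliu

/dd/ is a geminate; the first /d/ deletes.
/zz/ is a geminate; the first /z/ deletes.
/ll/ is a geminate; the first /l/ deletes.
The other instances of /g/, /d/, /z/, /l/ do not occur in the required environment and remain unchanged.
Surface form: [gudizoliu].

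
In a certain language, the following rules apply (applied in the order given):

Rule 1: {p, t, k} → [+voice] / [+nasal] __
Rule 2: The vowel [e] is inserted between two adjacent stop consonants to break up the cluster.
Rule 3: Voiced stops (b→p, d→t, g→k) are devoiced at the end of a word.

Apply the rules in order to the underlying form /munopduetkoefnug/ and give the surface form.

munopeduetekoefnuk

Rule 1 (post-nasal voicing): no segment meets the environment; /munopduetkoefnug/ is unchanged.
Rule 2 (stop-cluster e-epenthesis): /p/ and /d/ form a stop–stop cluster, so [e] is inserted between them. /t/ and /k/ form a stop–stop cluster, so [e] is inserted between them. /munopduetkoefnug/ → munopeduetekoefnug.
Rule 3 (final devoicing): /g/ is a voiced stop in word-final position, so it devoices to [k]. /munopeduetekoefnug/ → munopeduetekoefnuk.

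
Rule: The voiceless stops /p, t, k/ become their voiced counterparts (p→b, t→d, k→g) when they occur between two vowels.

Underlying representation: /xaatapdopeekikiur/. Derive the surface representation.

xaadapdobeegigiur

Scanning /xaatapdopeekikiur/: /t/ is a voiceless stop between vowels /a/ and /a/, so it voices to [d]; /p/ at position 6 is not in the conditioning environment; /p/ is a voiceless stop between vowels /o/ and /e/, so it voices to [b]; /k/ is a voiceless stop between vowels /e/ and /i/, so it voices to [g]; /k/ is a voiceless stop between vowels /i/ and /i/, so it voices to [g].
Result: [xaadapdobeegigiur].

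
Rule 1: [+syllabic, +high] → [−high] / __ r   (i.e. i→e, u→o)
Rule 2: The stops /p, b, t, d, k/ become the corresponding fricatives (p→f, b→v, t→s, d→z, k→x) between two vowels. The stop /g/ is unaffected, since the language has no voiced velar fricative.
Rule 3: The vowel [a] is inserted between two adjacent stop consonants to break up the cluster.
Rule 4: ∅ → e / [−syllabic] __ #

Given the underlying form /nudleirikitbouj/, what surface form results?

Rule 1 (pre-rhotic lowering): /i/ is a high vowel immediately before /r/, so it lowers to [e]. /nudleirikitbouj/ → nudleerikitbouj.
Rule 2 (intervocalic spirantization): /k/ is a stop between vowels /i/ and /i/, so it spirantizes to the fricative [x]. /nudleerikitbouj/ → nudleerixitbouj.
Rule 3 (stop-cluster a-epenthesis): /t/ and /b/ form a stop–stop cluster, so [a] is inserted between them. /nudleerixitbouj/ → nudleerixitabouj.
Rule 4 (final e-epenthesis): the form ends in the consonant /j/, so [e] is inserted word-finally. /nudleerixitabouj/ → nudleerixitabouje.

nudleerixitabouje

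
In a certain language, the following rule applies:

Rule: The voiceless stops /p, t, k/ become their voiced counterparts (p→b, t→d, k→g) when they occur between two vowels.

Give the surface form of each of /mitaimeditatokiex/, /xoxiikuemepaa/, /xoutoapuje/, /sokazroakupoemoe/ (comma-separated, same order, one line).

midaimedidadogiex, xoxiiguemebaa, xoudoabuje, sogazroaguboemoe

/mitaimeditatokiex/: /t/ is a voiceless stop between vowels /i/ and /a/, so it voices to [d]. /t/ is a voiceless stop between vowels /i/ and /a/, so it voices to [d]. /t/ is a voiceless stop between vowels /a/ and /o/, so it voices to [d]. /k/ is a voiceless stop between vowels /o/ and /i/, so it voices to [g]. → [midaimedidadogiex].
/xoxiikuemepaa/: /k/ is a voiceless stop between vowels /i/ and /u/, so it voices to [g]. /p/ is a voiceless stop between vowels /e/ and /a/, so it voices to [b]. → [xoxiiguemebaa].
/xoutoapuje/: /t/ is a voiceless stop between vowels /u/ and /o/, so it voices to [d]. /p/ is a voiceless stop between vowels /a/ and /u/, so it voices to [b]. → [xoudoabuje].
/sokazroakupoemoe/: /k/ is a voiceless stop between vowels /o/ and /a/, so it voices to [g]. /k/ is a voiceless stop between vowels /a/ and /u/, so it voices to [g]. /p/ is a voiceless stop between vowels /u/ and /o/, so it voices to [b]. → [sogazroaguboemoe].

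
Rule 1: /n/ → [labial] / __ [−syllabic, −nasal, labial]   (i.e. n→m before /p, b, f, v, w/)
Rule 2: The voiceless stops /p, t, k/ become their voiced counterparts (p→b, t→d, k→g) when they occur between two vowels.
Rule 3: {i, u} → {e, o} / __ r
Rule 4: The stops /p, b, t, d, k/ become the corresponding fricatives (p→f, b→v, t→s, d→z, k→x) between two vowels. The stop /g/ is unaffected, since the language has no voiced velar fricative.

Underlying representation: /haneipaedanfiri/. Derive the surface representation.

Rule 1 (nasal place assimilation): /n/ precedes the labial consonant /f/, so it assimilates in place to [m]. /haneipaedanfiri/ → haneipaedamfiri.
Rule 2 (intervocalic voicing): /p/ is a voiceless stop between vowels /i/ and /a/, so it voices to [b]. /haneipaedamfiri/ → haneibaedamfiri.
Rule 3 (pre-rhotic lowering): /i/ is a high vowel immediately before /r/, so it lowers to [e]. /haneibaedamfiri/ → haneibaedamferi.
Rule 4 (intervocalic spirantization): /b/ is a stop between vowels /i/ and /a/, so it spirantizes to the fricative [v]. /d/ is a stop between vowels /e/ and /a/, so it spirantizes to the fricative [z]. /haneibaedamferi/ → haneivaezamferi.

haneivaezamferi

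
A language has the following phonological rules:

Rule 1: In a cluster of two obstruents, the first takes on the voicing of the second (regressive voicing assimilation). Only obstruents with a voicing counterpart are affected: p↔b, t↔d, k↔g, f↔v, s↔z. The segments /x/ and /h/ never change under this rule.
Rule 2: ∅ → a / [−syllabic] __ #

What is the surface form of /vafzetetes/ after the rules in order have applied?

vavzetetesa

Rule 1 (regressive voicing assimilation): /f/ precedes the voiced obstruent /z/, so it voices to [v] by assimilation. /vafzetetes/ → vavzetetes.
Rule 2 (final a-epenthesis): the form ends in the consonant /s/, so [a] is inserted word-finally. /vavzetetes/ → vavzetetesa.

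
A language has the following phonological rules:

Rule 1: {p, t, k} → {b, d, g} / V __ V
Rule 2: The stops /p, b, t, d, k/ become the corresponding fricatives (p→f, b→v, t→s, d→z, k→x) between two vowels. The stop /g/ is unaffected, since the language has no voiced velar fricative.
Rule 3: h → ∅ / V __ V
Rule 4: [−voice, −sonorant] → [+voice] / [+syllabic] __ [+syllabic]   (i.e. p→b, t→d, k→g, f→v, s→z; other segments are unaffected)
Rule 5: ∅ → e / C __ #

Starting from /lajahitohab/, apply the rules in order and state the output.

Rule 1 (intervocalic voicing): /t/ is a voiceless stop between vowels /i/ and /o/, so it voices to [d]. /lajahitohab/ → lajahidohab.
Rule 2 (intervocalic spirantization): /d/ is a stop between vowels /i/ and /o/, so it spirantizes to the fricative [z]. /lajahidohab/ → lajahizohab.
Rule 3 (intervocalic h-deletion): /h/ occurs between vowels /a/ and /i/, so it deletes. /h/ occurs between vowels /o/ and /a/, so it deletes. /lajahizohab/ → lajaizoab.
Rule 4 (intervocalic voicing): no segment meets the environment; /lajaizoab/ is unchanged.
Rule 5 (final e-epenthesis): the form ends in the consonant /b/, so [e] is inserted word-finally. /lajaizoab/ → lajaizoabe.

lajaizoabe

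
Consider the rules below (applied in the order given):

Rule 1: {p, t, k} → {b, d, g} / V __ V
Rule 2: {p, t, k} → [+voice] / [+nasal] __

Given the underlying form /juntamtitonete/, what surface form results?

jundamdidonede

Rule 1 (intervocalic voicing): /t/ is a voiceless stop between vowels /i/ and /o/, so it voices to [d]. /t/ is a voiceless stop between vowels /e/ and /e/, so it voices to [d]. /juntamtitonete/ → juntamtidonede.
Rule 2 (post-nasal voicing): /t/ is a voiceless stop immediately after the nasal /n/, so it voices to [d]. /t/ is a voiceless stop immediately after the nasal /m/, so it voices to [d]. /juntamtidonede/ → jundamdidonede.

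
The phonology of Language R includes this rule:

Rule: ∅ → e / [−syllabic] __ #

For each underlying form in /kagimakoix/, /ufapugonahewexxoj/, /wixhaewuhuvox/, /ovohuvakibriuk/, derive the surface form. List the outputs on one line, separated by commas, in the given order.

kagimakoixe, ufapugonahewexxoje, wixhaewuhuvoxe, ovohuvakibriuke

/kagimakoix/: the form ends in the consonant /x/, so [e] is inserted word-finally. → [kagimakoixe].
/ufapugonahewexxoj/: the form ends in the consonant /j/, so [e] is inserted word-finally. → [ufapugonahewexxoje].
/wixhaewuhuvox/: the form ends in the consonant /x/, so [e] is inserted word-finally. → [wixhaewuhuvoxe].
/ovohuvakibriuk/: the form ends in the consonant /k/, so [e] is inserted word-finally. → [ovohuvakibriuke].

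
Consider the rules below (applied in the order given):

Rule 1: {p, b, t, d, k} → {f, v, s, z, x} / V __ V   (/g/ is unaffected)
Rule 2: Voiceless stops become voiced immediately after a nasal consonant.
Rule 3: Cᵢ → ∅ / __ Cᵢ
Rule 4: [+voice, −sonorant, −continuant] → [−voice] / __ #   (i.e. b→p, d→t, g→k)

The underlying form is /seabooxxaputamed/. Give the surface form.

seavooxafusamet

Rule 1 (intervocalic spirantization): /b/ is a stop between vowels /a/ and /o/, so it spirantizes to the fricative [v]. /p/ is a stop between vowels /a/ and /u/, so it spirantizes to the fricative [f]. /t/ is a stop between vowels /u/ and /a/, so it spirantizes to the fricative [s]. /seabooxxaputamed/ → seavooxxafusamed.
Rule 2 (post-nasal voicing): no segment meets the environment; /seavooxxafusamed/ is unchanged.
Rule 3 (degemination): /xx/ is a geminate; the first /x/ deletes. /seavooxxafusamed/ → seavooxafusamed.
Rule 4 (final devoicing): /d/ is a voiced stop in word-final position, so it devoices to [t]. /seavooxafusamed/ → seavooxafusamet.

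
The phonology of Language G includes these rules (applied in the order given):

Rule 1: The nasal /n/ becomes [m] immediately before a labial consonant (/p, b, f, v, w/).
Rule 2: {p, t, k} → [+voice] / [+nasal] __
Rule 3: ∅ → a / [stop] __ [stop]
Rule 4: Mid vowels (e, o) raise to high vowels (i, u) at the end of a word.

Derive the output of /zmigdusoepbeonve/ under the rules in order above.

zmigadusoepabeomvi

Rule 1 (nasal place assimilation): /n/ precedes the labial consonant /v/, so it assimilates in place to [m]. /zmigdusoepbeonve/ → zmigdusoepbeomve.
Rule 2 (post-nasal voicing): no segment meets the environment; /zmigdusoepbeomve/ is unchanged.
Rule 3 (stop-cluster a-epenthesis): /g/ and /d/ form a stop–stop cluster, so [a] is inserted between them. /p/ and /b/ form a stop–stop cluster, so [a] is inserted between them. /zmigdusoepbeomve/ → zmigadusoepabeomve.
Rule 4 (final vowel raising): /e/ is a mid vowel in word-final position, so it raises to [i]. /zmigadusoepabeomve/ → zmigadusoepabeomvi.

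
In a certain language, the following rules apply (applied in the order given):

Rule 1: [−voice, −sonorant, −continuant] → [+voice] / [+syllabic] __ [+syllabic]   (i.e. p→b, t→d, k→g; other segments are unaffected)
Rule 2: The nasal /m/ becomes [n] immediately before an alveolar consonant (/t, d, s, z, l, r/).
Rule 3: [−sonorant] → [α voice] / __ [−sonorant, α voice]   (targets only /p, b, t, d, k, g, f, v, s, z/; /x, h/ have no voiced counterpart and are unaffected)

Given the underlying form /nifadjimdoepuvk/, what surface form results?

Rule 1 (intervocalic voicing): /p/ is a voiceless stop between vowels /e/ and /u/, so it voices to [b]. /nifadjimdoepuvk/ → nifadjimdoebuvk.
Rule 2 (nasal place assimilation): /m/ precedes the alveolar consonant /d/, so it assimilates in place to [n]. /nifadjimdoebuvk/ → nifadjindoebuvk.
Rule 3 (regressive voicing assimilation): /v/ precedes the voiceless obstruent /k/, so it devoices to [f] by assimilation. /nifadjindoebuvk/ → nifadjindoebufk.

nifadjindoebufk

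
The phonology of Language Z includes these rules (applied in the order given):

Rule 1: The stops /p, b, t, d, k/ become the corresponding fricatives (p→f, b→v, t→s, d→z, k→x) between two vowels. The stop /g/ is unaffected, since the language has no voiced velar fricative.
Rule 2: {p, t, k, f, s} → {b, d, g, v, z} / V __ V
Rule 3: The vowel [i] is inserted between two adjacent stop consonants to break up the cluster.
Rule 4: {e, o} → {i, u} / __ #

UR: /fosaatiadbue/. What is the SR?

fozaaziadibui

Rule 1 (intervocalic spirantization): /t/ is a stop between vowels /a/ and /i/, so it spirantizes to the fricative [s]. /fosaatiadbue/ → fosaasiadbue.
Rule 2 (intervocalic voicing): /s/ is a voiceless obstruent between vowels /o/ and /a/, so it voices to [z]. /s/ is a voiceless obstruent between vowels /a/ and /i/, so it voices to [z]. /fosaasiadbue/ → fozaaziadbue.
Rule 3 (stop-cluster i-epenthesis): /d/ and /b/ form a stop–stop cluster, so [i] is inserted between them. /fozaaziadbue/ → fozaaziadibue.
Rule 4 (final vowel raising): /e/ is a mid vowel in word-final position, so it raises to [i]. /fozaaziadibue/ → fozaaziadibui.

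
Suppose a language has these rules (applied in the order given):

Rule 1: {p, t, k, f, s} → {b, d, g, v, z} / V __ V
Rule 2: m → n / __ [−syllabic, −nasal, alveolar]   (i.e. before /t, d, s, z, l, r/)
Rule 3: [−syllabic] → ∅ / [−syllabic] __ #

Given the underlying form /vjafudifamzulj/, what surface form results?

Rule 1 (intervocalic voicing): /f/ is a voiceless obstruent between vowels /a/ and /u/, so it voices to [v]. /f/ is a voiceless obstruent between vowels /i/ and /a/, so it voices to [v]. /vjafudifamzulj/ → vjavudivamzulj.
Rule 2 (nasal place assimilation): /m/ precedes the alveolar consonant /z/, so it assimilates in place to [n]. /vjavudivamzulj/ → vjavudivanzulj.
Rule 3 (final cluster simplification): /j/ is the second consonant of a word-final cluster /lj/, so it deletes. /vjavudivanzulj/ → vjavudivanzul.

vjavudivanzul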